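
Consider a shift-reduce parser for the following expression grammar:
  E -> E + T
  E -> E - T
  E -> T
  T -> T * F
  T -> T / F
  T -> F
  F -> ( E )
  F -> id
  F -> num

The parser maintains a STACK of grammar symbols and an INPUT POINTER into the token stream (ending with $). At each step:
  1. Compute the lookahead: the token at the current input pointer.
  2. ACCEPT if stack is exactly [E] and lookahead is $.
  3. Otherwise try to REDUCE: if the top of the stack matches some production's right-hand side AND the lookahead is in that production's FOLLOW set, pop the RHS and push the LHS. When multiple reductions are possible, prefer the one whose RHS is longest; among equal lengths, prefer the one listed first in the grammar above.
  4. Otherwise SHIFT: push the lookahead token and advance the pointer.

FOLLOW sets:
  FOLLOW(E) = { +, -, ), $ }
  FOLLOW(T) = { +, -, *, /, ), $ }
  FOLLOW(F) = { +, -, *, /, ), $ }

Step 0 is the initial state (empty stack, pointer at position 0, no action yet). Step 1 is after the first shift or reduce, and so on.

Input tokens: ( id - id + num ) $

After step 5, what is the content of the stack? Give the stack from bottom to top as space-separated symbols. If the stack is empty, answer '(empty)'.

Step 1: shift (. Stack=[(] ptr=1 lookahead=id remaining=[id - id + num ) $]
Step 2: shift id. Stack=[( id] ptr=2 lookahead=- remaining=[- id + num ) $]
Step 3: reduce F->id. Stack=[( F] ptr=2 lookahead=- remaining=[- id + num ) $]
Step 4: reduce T->F. Stack=[( T] ptr=2 lookahead=- remaining=[- id + num ) $]
Step 5: reduce E->T. Stack=[( E] ptr=2 lookahead=- remaining=[- id + num ) $]

Answer: ( E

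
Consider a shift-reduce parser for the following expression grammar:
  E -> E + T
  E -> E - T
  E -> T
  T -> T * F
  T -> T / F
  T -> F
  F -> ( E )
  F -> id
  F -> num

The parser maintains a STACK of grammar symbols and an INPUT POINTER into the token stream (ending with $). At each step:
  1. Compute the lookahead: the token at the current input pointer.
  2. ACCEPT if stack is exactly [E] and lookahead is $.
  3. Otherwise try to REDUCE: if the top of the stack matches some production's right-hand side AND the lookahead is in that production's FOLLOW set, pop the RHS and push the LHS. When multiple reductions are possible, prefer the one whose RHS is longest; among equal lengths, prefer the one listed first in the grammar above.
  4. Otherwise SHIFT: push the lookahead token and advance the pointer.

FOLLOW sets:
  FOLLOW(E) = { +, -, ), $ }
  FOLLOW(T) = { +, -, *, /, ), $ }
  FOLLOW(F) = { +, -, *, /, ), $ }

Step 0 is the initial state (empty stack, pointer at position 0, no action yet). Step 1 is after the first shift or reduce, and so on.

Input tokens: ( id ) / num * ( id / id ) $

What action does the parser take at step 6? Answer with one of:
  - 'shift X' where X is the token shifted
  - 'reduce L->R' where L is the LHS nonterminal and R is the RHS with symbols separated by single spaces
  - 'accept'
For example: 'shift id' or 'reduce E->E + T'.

Answer: shift )

Derivation:
Step 1: shift (. Stack=[(] ptr=1 lookahead=id remaining=[id ) / num * ( id / id ) $]
Step 2: shift id. Stack=[( id] ptr=2 lookahead=) remaining=[) / num * ( id / id ) $]
Step 3: reduce F->id. Stack=[( F] ptr=2 lookahead=) remaining=[) / num * ( id / id ) $]
Step 4: reduce T->F. Stack=[( T] ptr=2 lookahead=) remaining=[) / num * ( id / id ) $]
Step 5: reduce E->T. Stack=[( E] ptr=2 lookahead=) remaining=[) / num * ( id / id ) $]
Step 6: shift ). Stack=[( E )] ptr=3 lookahead=/ remaining=[/ num * ( id / id ) $]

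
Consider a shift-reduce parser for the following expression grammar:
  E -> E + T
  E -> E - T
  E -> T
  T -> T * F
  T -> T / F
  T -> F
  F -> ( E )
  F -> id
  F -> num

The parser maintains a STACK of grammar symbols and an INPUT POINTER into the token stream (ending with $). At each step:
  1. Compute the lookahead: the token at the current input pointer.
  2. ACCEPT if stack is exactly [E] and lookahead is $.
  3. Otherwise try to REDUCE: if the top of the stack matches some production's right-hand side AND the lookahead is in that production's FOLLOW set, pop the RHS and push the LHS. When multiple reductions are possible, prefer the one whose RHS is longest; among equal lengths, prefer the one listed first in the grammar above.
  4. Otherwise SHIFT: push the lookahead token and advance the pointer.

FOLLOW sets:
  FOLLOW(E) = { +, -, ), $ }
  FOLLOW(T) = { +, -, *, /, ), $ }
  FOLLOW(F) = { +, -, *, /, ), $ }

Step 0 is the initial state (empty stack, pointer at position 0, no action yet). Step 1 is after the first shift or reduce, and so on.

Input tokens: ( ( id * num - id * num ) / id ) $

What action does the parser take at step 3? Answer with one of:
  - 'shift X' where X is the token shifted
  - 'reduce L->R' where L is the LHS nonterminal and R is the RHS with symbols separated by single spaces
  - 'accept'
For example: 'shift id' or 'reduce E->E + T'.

Step 1: shift (. Stack=[(] ptr=1 lookahead=( remaining=[( id * num - id * num ) / id ) $]
Step 2: shift (. Stack=[( (] ptr=2 lookahead=id remaining=[id * num - id * num ) / id ) $]
Step 3: shift id. Stack=[( ( id] ptr=3 lookahead=* remaining=[* num - id * num ) / id ) $]

Answer: shift id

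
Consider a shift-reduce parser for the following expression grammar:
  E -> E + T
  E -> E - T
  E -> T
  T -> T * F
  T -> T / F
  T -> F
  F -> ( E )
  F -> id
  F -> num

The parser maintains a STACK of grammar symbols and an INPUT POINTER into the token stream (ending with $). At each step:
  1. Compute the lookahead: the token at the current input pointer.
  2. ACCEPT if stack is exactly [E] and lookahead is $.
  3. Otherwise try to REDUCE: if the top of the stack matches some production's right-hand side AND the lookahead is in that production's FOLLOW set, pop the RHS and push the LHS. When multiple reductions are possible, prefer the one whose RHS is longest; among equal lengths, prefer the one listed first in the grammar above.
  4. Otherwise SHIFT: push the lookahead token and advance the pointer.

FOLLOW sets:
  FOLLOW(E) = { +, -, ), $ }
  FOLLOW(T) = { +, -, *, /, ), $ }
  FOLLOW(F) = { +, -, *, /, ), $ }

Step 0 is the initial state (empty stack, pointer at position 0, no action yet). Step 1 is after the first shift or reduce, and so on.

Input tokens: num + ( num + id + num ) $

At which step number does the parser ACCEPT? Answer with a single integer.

Step 1: shift num. Stack=[num] ptr=1 lookahead=+ remaining=[+ ( num + id + num ) $]
Step 2: reduce F->num. Stack=[F] ptr=1 lookahead=+ remaining=[+ ( num + id + num ) $]
Step 3: reduce T->F. Stack=[T] ptr=1 lookahead=+ remaining=[+ ( num + id + num ) $]
Step 4: reduce E->T. Stack=[E] ptr=1 lookahead=+ remaining=[+ ( num + id + num ) $]
Step 5: shift +. Stack=[E +] ptr=2 lookahead=( remaining=[( num + id + num ) $]
Step 6: shift (. Stack=[E + (] ptr=3 lookahead=num remaining=[num + id + num ) $]
Step 7: shift num. Stack=[E + ( num] ptr=4 lookahead=+ remaining=[+ id + num ) $]
Step 8: reduce F->num. Stack=[E + ( F] ptr=4 lookahead=+ remaining=[+ id + num ) $]
Step 9: reduce T->F. Stack=[E + ( T] ptr=4 lookahead=+ remaining=[+ id + num ) $]
Step 10: reduce E->T. Stack=[E + ( E] ptr=4 lookahead=+ remaining=[+ id + num ) $]
Step 11: shift +. Stack=[E + ( E +] ptr=5 lookahead=id remaining=[id + num ) $]
Step 12: shift id. Stack=[E + ( E + id] ptr=6 lookahead=+ remaining=[+ num ) $]
Step 13: reduce F->id. Stack=[E + ( E + F] ptr=6 lookahead=+ remaining=[+ num ) $]
Step 14: reduce T->F. Stack=[E + ( E + T] ptr=6 lookahead=+ remaining=[+ num ) $]
Step 15: reduce E->E + T. Stack=[E + ( E] ptr=6 lookahead=+ remaining=[+ num ) $]
Step 16: shift +. Stack=[E + ( E +] ptr=7 lookahead=num remaining=[num ) $]
Step 17: shift num. Stack=[E + ( E + num] ptr=8 lookahead=) remaining=[) $]
Step 18: reduce F->num. Stack=[E + ( E + F] ptr=8 lookahead=) remaining=[) $]
Step 19: reduce T->F. Stack=[E + ( E + T] ptr=8 lookahead=) remaining=[) $]
Step 20: reduce E->E + T. Stack=[E + ( E] ptr=8 lookahead=) remaining=[) $]
Step 21: shift ). Stack=[E + ( E )] ptr=9 lookahead=$ remaining=[$]
Step 22: reduce F->( E ). Stack=[E + F] ptr=9 lookahead=$ remaining=[$]
Step 23: reduce T->F. Stack=[E + T] ptr=9 lookahead=$ remaining=[$]
Step 24: reduce E->E + T. Stack=[E] ptr=9 lookahead=$ remaining=[$]
Step 25: accept. Stack=[E] ptr=9 lookahead=$ remaining=[$]

Answer: 25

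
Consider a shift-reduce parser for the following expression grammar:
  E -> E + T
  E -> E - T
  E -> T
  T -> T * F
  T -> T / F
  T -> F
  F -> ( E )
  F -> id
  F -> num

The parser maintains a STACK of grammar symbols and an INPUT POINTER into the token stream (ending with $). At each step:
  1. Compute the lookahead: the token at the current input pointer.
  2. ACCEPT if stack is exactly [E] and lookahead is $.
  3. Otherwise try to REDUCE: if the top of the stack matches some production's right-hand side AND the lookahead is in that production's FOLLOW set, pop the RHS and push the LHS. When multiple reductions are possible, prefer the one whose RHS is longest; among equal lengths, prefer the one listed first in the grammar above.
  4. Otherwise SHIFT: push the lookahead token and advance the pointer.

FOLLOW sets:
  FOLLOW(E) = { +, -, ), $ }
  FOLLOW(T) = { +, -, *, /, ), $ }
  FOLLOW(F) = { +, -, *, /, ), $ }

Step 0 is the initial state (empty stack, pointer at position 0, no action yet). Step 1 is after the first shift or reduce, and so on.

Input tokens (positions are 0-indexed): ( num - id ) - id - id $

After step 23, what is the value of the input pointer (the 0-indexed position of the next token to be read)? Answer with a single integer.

Answer: 9

Derivation:
Step 1: shift (. Stack=[(] ptr=1 lookahead=num remaining=[num - id ) - id - id $]
Step 2: shift num. Stack=[( num] ptr=2 lookahead=- remaining=[- id ) - id - id $]
Step 3: reduce F->num. Stack=[( F] ptr=2 lookahead=- remaining=[- id ) - id - id $]
Step 4: reduce T->F. Stack=[( T] ptr=2 lookahead=- remaining=[- id ) - id - id $]
Step 5: reduce E->T. Stack=[( E] ptr=2 lookahead=- remaining=[- id ) - id - id $]
Step 6: shift -. Stack=[( E -] ptr=3 lookahead=id remaining=[id ) - id - id $]
Step 7: shift id. Stack=[( E - id] ptr=4 lookahead=) remaining=[) - id - id $]
Step 8: reduce F->id. Stack=[( E - F] ptr=4 lookahead=) remaining=[) - id - id $]
Step 9: reduce T->F. Stack=[( E - T] ptr=4 lookahead=) remaining=[) - id - id $]
Step 10: reduce E->E - T. Stack=[( E] ptr=4 lookahead=) remaining=[) - id - id $]
Step 11: shift ). Stack=[( E )] ptr=5 lookahead=- remaining=[- id - id $]
Step 12: reduce F->( E ). Stack=[F] ptr=5 lookahead=- remaining=[- id - id $]
Step 13: reduce T->F. Stack=[T] ptr=5 lookahead=- remaining=[- id - id $]
Step 14: reduce E->T. Stack=[E] ptr=5 lookahead=- remaining=[- id - id $]
Step 15: shift -. Stack=[E -] ptr=6 lookahead=id remaining=[id - id $]
Step 16: shift id. Stack=[E - id] ptr=7 lookahead=- remaining=[- id $]
Step 17: reduce F->id. Stack=[E - F] ptr=7 lookahead=- remaining=[- id $]
Step 18: reduce T->F. Stack=[E - T] ptr=7 lookahead=- remaining=[- id $]
Step 19: reduce E->E - T. Stack=[E] ptr=7 lookahead=- remaining=[- id $]
Step 20: shift -. Stack=[E -] ptr=8 lookahead=id remaining=[id $]
Step 21: shift id. Stack=[E - id] ptr=9 lookahead=$ remaining=[$]
Step 22: reduce F->id. Stack=[E - F] ptr=9 lookahead=$ remaining=[$]
Step 23: reduce T->F. Stack=[E - T] ptr=9 lookahead=$ remaining=[$]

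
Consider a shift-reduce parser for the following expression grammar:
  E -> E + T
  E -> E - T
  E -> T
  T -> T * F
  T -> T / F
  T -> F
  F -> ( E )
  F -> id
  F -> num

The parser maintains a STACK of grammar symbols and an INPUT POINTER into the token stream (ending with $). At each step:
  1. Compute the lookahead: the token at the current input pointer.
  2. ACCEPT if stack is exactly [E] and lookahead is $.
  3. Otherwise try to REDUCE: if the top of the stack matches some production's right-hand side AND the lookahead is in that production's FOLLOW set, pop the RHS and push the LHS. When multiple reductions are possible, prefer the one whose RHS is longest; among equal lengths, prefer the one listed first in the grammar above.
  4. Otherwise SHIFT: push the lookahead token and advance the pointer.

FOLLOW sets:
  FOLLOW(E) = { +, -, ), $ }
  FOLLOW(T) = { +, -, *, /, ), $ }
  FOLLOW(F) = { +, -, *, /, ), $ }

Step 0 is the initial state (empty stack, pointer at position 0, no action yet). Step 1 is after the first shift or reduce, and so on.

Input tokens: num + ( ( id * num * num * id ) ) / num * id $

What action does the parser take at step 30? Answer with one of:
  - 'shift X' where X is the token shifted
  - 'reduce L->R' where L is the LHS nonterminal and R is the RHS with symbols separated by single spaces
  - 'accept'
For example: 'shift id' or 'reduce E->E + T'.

Answer: reduce T->F

Derivation:
Step 1: shift num. Stack=[num] ptr=1 lookahead=+ remaining=[+ ( ( id * num * num * id ) ) / num * id $]
Step 2: reduce F->num. Stack=[F] ptr=1 lookahead=+ remaining=[+ ( ( id * num * num * id ) ) / num * id $]
Step 3: reduce T->F. Stack=[T] ptr=1 lookahead=+ remaining=[+ ( ( id * num * num * id ) ) / num * id $]
Step 4: reduce E->T. Stack=[E] ptr=1 lookahead=+ remaining=[+ ( ( id * num * num * id ) ) / num * id $]
Step 5: shift +. Stack=[E +] ptr=2 lookahead=( remaining=[( ( id * num * num * id ) ) / num * id $]
Step 6: shift (. Stack=[E + (] ptr=3 lookahead=( remaining=[( id * num * num * id ) ) / num * id $]
Step 7: shift (. Stack=[E + ( (] ptr=4 lookahead=id remaining=[id * num * num * id ) ) / num * id $]
Step 8: shift id. Stack=[E + ( ( id] ptr=5 lookahead=* remaining=[* num * num * id ) ) / num * id $]
Step 9: reduce F->id. Stack=[E + ( ( F] ptr=5 lookahead=* remaining=[* num * num * id ) ) / num * id $]
Step 10: reduce T->F. Stack=[E + ( ( T] ptr=5 lookahead=* remaining=[* num * num * id ) ) / num * id $]
Step 11: shift *. Stack=[E + ( ( T *] ptr=6 lookahead=num remaining=[num * num * id ) ) / num * id $]
Step 12: shift num. Stack=[E + ( ( T * num] ptr=7 lookahead=* remaining=[* num * id ) ) / num * id $]
Step 13: reduce F->num. Stack=[E + ( ( T * F] ptr=7 lookahead=* remaining=[* num * id ) ) / num * id $]
Step 14: reduce T->T * F. Stack=[E + ( ( T] ptr=7 lookahead=* remaining=[* num * id ) ) / num * id $]
Step 15: shift *. Stack=[E + ( ( T *] ptr=8 lookahead=num remaining=[num * id ) ) / num * id $]
Step 16: shift num. Stack=[E + ( ( T * num] ptr=9 lookahead=* remaining=[* id ) ) / num * id $]
Step 17: reduce F->num. Stack=[E + ( ( T * F] ptr=9 lookahead=* remaining=[* id ) ) / num * id $]
Step 18: reduce T->T * F. Stack=[E + ( ( T] ptr=9 lookahead=* remaining=[* id ) ) / num * id $]
Step 19: shift *. Stack=[E + ( ( T *] ptr=10 lookahead=id remaining=[id ) ) / num * id $]
Step 20: shift id. Stack=[E + ( ( T * id] ptr=11 lookahead=) remaining=[) ) / num * id $]
Step 21: reduce F->id. Stack=[E + ( ( T * F] ptr=11 lookahead=) remaining=[) ) / num * id $]
Step 22: reduce T->T * F. Stack=[E + ( ( T] ptr=11 lookahead=) remaining=[) ) / num * id $]
Step 23: reduce E->T. Stack=[E + ( ( E] ptr=11 lookahead=) remaining=[) ) / num * id $]
Step 24: shift ). Stack=[E + ( ( E )] ptr=12 lookahead=) remaining=[) / num * id $]
Step 25: reduce F->( E ). Stack=[E + ( F] ptr=12 lookahead=) remaining=[) / num * id $]
Step 26: reduce T->F. Stack=[E + ( T] ptr=12 lookahead=) remaining=[) / num * id $]
Step 27: reduce E->T. Stack=[E + ( E] ptr=12 lookahead=) remaining=[) / num * id $]
Step 28: shift ). Stack=[E + ( E )] ptr=13 lookahead=/ remaining=[/ num * id $]
Step 29: reduce F->( E ). Stack=[E + F] ptr=13 lookahead=/ remaining=[/ num * id $]
Step 30: reduce T->F. Stack=[E + T] ptr=13 lookahead=/ remaining=[/ num * id $]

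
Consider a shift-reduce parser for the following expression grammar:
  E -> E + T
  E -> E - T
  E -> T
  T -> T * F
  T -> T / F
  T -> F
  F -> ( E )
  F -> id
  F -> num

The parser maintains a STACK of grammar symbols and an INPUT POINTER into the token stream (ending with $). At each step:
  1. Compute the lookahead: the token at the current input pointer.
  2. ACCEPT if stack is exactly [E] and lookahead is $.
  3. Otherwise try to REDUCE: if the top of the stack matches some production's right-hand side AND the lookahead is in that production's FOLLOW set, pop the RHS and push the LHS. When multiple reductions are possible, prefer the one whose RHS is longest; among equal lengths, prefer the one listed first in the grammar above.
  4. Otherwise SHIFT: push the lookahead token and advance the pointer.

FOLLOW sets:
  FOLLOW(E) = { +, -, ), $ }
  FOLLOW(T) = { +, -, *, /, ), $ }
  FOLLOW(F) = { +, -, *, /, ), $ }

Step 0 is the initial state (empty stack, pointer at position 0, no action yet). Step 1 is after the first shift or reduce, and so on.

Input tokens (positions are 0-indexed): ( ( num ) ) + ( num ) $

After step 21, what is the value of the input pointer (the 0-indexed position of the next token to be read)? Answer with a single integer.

Answer: 9

Derivation:
Step 1: shift (. Stack=[(] ptr=1 lookahead=( remaining=[( num ) ) + ( num ) $]
Step 2: shift (. Stack=[( (] ptr=2 lookahead=num remaining=[num ) ) + ( num ) $]
Step 3: shift num. Stack=[( ( num] ptr=3 lookahead=) remaining=[) ) + ( num ) $]
Step 4: reduce F->num. Stack=[( ( F] ptr=3 lookahead=) remaining=[) ) + ( num ) $]
Step 5: reduce T->F. Stack=[( ( T] ptr=3 lookahead=) remaining=[) ) + ( num ) $]
Step 6: reduce E->T. Stack=[( ( E] ptr=3 lookahead=) remaining=[) ) + ( num ) $]
Step 7: shift ). Stack=[( ( E )] ptr=4 lookahead=) remaining=[) + ( num ) $]
Step 8: reduce F->( E ). Stack=[( F] ptr=4 lookahead=) remaining=[) + ( num ) $]
Step 9: reduce T->F. Stack=[( T] ptr=4 lookahead=) remaining=[) + ( num ) $]
Step 10: reduce E->T. Stack=[( E] ptr=4 lookahead=) remaining=[) + ( num ) $]
Step 11: shift ). Stack=[( E )] ptr=5 lookahead=+ remaining=[+ ( num ) $]
Step 12: reduce F->( E ). Stack=[F] ptr=5 lookahead=+ remaining=[+ ( num ) $]
Step 13: reduce T->F. Stack=[T] ptr=5 lookahead=+ remaining=[+ ( num ) $]
Step 14: reduce E->T. Stack=[E] ptr=5 lookahead=+ remaining=[+ ( num ) $]
Step 15: shift +. Stack=[E +] ptr=6 lookahead=( remaining=[( num ) $]
Step 16: shift (. Stack=[E + (] ptr=7 lookahead=num remaining=[num ) $]
Step 17: shift num. Stack=[E + ( num] ptr=8 lookahead=) remaining=[) $]
Step 18: reduce F->num. Stack=[E + ( F] ptr=8 lookahead=) remaining=[) $]
Step 19: reduce T->F. Stack=[E + ( T] ptr=8 lookahead=) remaining=[) $]
Step 20: reduce E->T. Stack=[E + ( E] ptr=8 lookahead=) remaining=[) $]
Step 21: shift ). Stack=[E + ( E )] ptr=9 lookahead=$ remaining=[$]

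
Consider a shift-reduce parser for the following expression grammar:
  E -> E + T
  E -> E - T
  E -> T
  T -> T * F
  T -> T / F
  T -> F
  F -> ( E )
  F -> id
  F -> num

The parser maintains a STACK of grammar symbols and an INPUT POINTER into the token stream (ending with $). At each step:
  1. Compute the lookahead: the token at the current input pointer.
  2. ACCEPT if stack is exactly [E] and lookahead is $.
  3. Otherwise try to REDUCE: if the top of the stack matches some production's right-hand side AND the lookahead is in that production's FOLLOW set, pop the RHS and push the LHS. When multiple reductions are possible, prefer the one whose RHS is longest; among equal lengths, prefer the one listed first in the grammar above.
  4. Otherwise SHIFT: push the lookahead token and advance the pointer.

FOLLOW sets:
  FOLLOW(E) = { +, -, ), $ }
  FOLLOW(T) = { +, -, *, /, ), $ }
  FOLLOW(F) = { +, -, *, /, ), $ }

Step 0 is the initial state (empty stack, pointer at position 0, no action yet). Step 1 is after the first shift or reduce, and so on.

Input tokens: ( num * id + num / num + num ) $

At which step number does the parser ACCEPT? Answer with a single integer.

Step 1: shift (. Stack=[(] ptr=1 lookahead=num remaining=[num * id + num / num + num ) $]
Step 2: shift num. Stack=[( num] ptr=2 lookahead=* remaining=[* id + num / num + num ) $]
Step 3: reduce F->num. Stack=[( F] ptr=2 lookahead=* remaining=[* id + num / num + num ) $]
Step 4: reduce T->F. Stack=[( T] ptr=2 lookahead=* remaining=[* id + num / num + num ) $]
Step 5: shift *. Stack=[( T *] ptr=3 lookahead=id remaining=[id + num / num + num ) $]
Step 6: shift id. Stack=[( T * id] ptr=4 lookahead=+ remaining=[+ num / num + num ) $]
Step 7: reduce F->id. Stack=[( T * F] ptr=4 lookahead=+ remaining=[+ num / num + num ) $]
Step 8: reduce T->T * F. Stack=[( T] ptr=4 lookahead=+ remaining=[+ num / num + num ) $]
Step 9: reduce E->T. Stack=[( E] ptr=4 lookahead=+ remaining=[+ num / num + num ) $]
Step 10: shift +. Stack=[( E +] ptr=5 lookahead=num remaining=[num / num + num ) $]
Step 11: shift num. Stack=[( E + num] ptr=6 lookahead=/ remaining=[/ num + num ) $]
Step 12: reduce F->num. Stack=[( E + F] ptr=6 lookahead=/ remaining=[/ num + num ) $]
Step 13: reduce T->F. Stack=[( E + T] ptr=6 lookahead=/ remaining=[/ num + num ) $]
Step 14: shift /. Stack=[( E + T /] ptr=7 lookahead=num remaining=[num + num ) $]
Step 15: shift num. Stack=[( E + T / num] ptr=8 lookahead=+ remaining=[+ num ) $]
Step 16: reduce F->num. Stack=[( E + T / F] ptr=8 lookahead=+ remaining=[+ num ) $]
Step 17: reduce T->T / F. Stack=[( E + T] ptr=8 lookahead=+ remaining=[+ num ) $]
Step 18: reduce E->E + T. Stack=[( E] ptr=8 lookahead=+ remaining=[+ num ) $]
Step 19: shift +. Stack=[( E +] ptr=9 lookahead=num remaining=[num ) $]
Step 20: shift num. Stack=[( E + num] ptr=10 lookahead=) remaining=[) $]
Step 21: reduce F->num. Stack=[( E + F] ptr=10 lookahead=) remaining=[) $]
Step 22: reduce T->F. Stack=[( E + T] ptr=10 lookahead=) remaining=[) $]
Step 23: reduce E->E + T. Stack=[( E] ptr=10 lookahead=) remaining=[) $]
Step 24: shift ). Stack=[( E )] ptr=11 lookahead=$ remaining=[$]
Step 25: reduce F->( E ). Stack=[F] ptr=11 lookahead=$ remaining=[$]
Step 26: reduce T->F. Stack=[T] ptr=11 lookahead=$ remaining=[$]
Step 27: reduce E->T. Stack=[E] ptr=11 lookahead=$ remaining=[$]
Step 28: accept. Stack=[E] ptr=11 lookahead=$ remaining=[$]

Answer: 28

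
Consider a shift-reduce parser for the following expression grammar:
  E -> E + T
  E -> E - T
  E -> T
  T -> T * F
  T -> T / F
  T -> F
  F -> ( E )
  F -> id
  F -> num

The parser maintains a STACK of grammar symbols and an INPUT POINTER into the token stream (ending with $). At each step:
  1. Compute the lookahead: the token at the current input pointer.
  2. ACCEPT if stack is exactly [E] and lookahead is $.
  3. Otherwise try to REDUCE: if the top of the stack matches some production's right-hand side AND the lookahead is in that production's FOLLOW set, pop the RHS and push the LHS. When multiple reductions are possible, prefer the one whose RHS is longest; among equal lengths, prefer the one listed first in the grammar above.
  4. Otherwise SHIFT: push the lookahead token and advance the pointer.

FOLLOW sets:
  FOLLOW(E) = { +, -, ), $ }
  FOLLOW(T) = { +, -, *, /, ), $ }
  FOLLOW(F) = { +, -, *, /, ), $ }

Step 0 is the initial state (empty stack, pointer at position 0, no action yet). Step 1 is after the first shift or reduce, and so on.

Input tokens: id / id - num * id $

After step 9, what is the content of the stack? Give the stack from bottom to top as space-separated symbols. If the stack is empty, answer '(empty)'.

Step 1: shift id. Stack=[id] ptr=1 lookahead=/ remaining=[/ id - num * id $]
Step 2: reduce F->id. Stack=[F] ptr=1 lookahead=/ remaining=[/ id - num * id $]
Step 3: reduce T->F. Stack=[T] ptr=1 lookahead=/ remaining=[/ id - num * id $]
Step 4: shift /. Stack=[T /] ptr=2 lookahead=id remaining=[id - num * id $]
Step 5: shift id. Stack=[T / id] ptr=3 lookahead=- remaining=[- num * id $]
Step 6: reduce F->id. Stack=[T / F] ptr=3 lookahead=- remaining=[- num * id $]
Step 7: reduce T->T / F. Stack=[T] ptr=3 lookahead=- remaining=[- num * id $]
Step 8: reduce E->T. Stack=[E] ptr=3 lookahead=- remaining=[- num * id $]
Step 9: shift -. Stack=[E -] ptr=4 lookahead=num remaining=[num * id $]

Answer: E -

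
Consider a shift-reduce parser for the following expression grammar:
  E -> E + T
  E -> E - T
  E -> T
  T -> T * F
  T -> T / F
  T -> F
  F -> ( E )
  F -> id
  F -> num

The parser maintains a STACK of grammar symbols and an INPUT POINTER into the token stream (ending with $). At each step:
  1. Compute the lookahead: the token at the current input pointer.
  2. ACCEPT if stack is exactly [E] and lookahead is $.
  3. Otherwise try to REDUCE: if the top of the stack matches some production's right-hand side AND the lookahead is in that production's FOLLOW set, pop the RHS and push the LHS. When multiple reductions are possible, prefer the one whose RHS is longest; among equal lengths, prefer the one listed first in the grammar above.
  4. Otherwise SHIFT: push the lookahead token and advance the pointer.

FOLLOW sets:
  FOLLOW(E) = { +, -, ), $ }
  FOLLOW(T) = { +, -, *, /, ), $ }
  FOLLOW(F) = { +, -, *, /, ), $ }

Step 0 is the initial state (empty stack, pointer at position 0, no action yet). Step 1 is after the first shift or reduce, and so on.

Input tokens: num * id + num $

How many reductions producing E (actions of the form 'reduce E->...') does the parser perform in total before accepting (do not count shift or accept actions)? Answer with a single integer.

Step 1: shift num. Stack=[num] ptr=1 lookahead=* remaining=[* id + num $]
Step 2: reduce F->num. Stack=[F] ptr=1 lookahead=* remaining=[* id + num $]
Step 3: reduce T->F. Stack=[T] ptr=1 lookahead=* remaining=[* id + num $]
Step 4: shift *. Stack=[T *] ptr=2 lookahead=id remaining=[id + num $]
Step 5: shift id. Stack=[T * id] ptr=3 lookahead=+ remaining=[+ num $]
Step 6: reduce F->id. Stack=[T * F] ptr=3 lookahead=+ remaining=[+ num $]
Step 7: reduce T->T * F. Stack=[T] ptr=3 lookahead=+ remaining=[+ num $]
Step 8: reduce E->T. Stack=[E] ptr=3 lookahead=+ remaining=[+ num $]
Step 9: shift +. Stack=[E +] ptr=4 lookahead=num remaining=[num $]
Step 10: shift num. Stack=[E + num] ptr=5 lookahead=$ remaining=[$]
Step 11: reduce F->num. Stack=[E + F] ptr=5 lookahead=$ remaining=[$]
Step 12: reduce T->F. Stack=[E + T] ptr=5 lookahead=$ remaining=[$]
Step 13: reduce E->E + T. Stack=[E] ptr=5 lookahead=$ remaining=[$]
Step 14: accept. Stack=[E] ptr=5 lookahead=$ remaining=[$]

Answer: 2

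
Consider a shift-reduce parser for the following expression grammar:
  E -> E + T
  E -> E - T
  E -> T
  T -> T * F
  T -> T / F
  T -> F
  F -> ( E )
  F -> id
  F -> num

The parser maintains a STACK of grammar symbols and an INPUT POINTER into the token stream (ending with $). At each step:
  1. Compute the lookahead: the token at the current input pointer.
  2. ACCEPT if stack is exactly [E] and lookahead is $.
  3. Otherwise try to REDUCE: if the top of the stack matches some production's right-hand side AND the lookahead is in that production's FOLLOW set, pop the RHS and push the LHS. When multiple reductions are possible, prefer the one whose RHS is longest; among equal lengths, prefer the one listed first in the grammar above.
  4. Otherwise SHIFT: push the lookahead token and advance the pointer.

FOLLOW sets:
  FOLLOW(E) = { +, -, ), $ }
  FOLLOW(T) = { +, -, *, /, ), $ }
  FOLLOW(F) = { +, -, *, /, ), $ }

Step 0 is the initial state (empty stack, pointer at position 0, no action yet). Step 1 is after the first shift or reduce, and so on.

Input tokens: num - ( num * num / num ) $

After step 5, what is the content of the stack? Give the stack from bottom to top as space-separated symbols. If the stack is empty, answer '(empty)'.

Answer: E -

Derivation:
Step 1: shift num. Stack=[num] ptr=1 lookahead=- remaining=[- ( num * num / num ) $]
Step 2: reduce F->num. Stack=[F] ptr=1 lookahead=- remaining=[- ( num * num / num ) $]
Step 3: reduce T->F. Stack=[T] ptr=1 lookahead=- remaining=[- ( num * num / num ) $]
Step 4: reduce E->T. Stack=[E] ptr=1 lookahead=- remaining=[- ( num * num / num ) $]
Step 5: shift -. Stack=[E -] ptr=2 lookahead=( remaining=[( num * num / num ) $]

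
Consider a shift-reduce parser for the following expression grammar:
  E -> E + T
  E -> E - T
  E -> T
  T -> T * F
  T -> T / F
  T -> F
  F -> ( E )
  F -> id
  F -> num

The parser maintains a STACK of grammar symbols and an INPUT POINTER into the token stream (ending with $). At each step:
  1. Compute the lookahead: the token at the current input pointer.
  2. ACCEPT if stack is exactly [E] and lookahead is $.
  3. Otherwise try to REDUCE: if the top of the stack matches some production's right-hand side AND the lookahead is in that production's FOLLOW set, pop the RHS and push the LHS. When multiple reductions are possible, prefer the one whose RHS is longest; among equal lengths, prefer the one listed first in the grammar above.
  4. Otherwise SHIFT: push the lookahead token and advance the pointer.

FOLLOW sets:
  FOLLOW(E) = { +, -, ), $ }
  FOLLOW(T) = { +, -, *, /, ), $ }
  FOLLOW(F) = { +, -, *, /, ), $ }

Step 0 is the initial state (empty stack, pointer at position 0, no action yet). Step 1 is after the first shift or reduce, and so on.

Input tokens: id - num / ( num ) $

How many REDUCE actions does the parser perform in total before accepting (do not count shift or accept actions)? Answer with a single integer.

Step 1: shift id. Stack=[id] ptr=1 lookahead=- remaining=[- num / ( num ) $]
Step 2: reduce F->id. Stack=[F] ptr=1 lookahead=- remaining=[- num / ( num ) $]
Step 3: reduce T->F. Stack=[T] ptr=1 lookahead=- remaining=[- num / ( num ) $]
Step 4: reduce E->T. Stack=[E] ptr=1 lookahead=- remaining=[- num / ( num ) $]
Step 5: shift -. Stack=[E -] ptr=2 lookahead=num remaining=[num / ( num ) $]
Step 6: shift num. Stack=[E - num] ptr=3 lookahead=/ remaining=[/ ( num ) $]
Step 7: reduce F->num. Stack=[E - F] ptr=3 lookahead=/ remaining=[/ ( num ) $]
Step 8: reduce T->F. Stack=[E - T] ptr=3 lookahead=/ remaining=[/ ( num ) $]
Step 9: shift /. Stack=[E - T /] ptr=4 lookahead=( remaining=[( num ) $]
Step 10: shift (. Stack=[E - T / (] ptr=5 lookahead=num remaining=[num ) $]
Step 11: shift num. Stack=[E - T / ( num] ptr=6 lookahead=) remaining=[) $]
Step 12: reduce F->num. Stack=[E - T / ( F] ptr=6 lookahead=) remaining=[) $]
Step 13: reduce T->F. Stack=[E - T / ( T] ptr=6 lookahead=) remaining=[) $]
Step 14: reduce E->T. Stack=[E - T / ( E] ptr=6 lookahead=) remaining=[) $]
Step 15: shift ). Stack=[E - T / ( E )] ptr=7 lookahead=$ remaining=[$]
Step 16: reduce F->( E ). Stack=[E - T / F] ptr=7 lookahead=$ remaining=[$]
Step 17: reduce T->T / F. Stack=[E - T] ptr=7 lookahead=$ remaining=[$]
Step 18: reduce E->E - T. Stack=[E] ptr=7 lookahead=$ remaining=[$]
Step 19: accept. Stack=[E] ptr=7 lookahead=$ remaining=[$]

Answer: 11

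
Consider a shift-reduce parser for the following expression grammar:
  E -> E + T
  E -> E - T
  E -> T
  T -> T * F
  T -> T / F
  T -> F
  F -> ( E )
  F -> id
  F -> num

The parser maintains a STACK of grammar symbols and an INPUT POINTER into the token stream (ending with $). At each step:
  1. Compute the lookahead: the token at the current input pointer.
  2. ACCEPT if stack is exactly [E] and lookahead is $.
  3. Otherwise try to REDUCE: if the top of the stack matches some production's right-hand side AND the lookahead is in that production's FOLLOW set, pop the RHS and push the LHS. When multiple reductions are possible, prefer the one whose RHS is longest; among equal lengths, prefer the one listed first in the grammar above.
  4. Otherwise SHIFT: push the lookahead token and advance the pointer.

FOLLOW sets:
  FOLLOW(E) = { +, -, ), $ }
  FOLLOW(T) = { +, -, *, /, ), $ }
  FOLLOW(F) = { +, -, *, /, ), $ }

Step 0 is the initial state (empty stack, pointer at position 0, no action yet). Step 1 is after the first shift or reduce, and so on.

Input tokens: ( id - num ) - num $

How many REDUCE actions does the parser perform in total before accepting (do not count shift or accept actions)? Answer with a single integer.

Step 1: shift (. Stack=[(] ptr=1 lookahead=id remaining=[id - num ) - num $]
Step 2: shift id. Stack=[( id] ptr=2 lookahead=- remaining=[- num ) - num $]
Step 3: reduce F->id. Stack=[( F] ptr=2 lookahead=- remaining=[- num ) - num $]
Step 4: reduce T->F. Stack=[( T] ptr=2 lookahead=- remaining=[- num ) - num $]
Step 5: reduce E->T. Stack=[( E] ptr=2 lookahead=- remaining=[- num ) - num $]
Step 6: shift -. Stack=[( E -] ptr=3 lookahead=num remaining=[num ) - num $]
Step 7: shift num. Stack=[( E - num] ptr=4 lookahead=) remaining=[) - num $]
Step 8: reduce F->num. Stack=[( E - F] ptr=4 lookahead=) remaining=[) - num $]
Step 9: reduce T->F. Stack=[( E - T] ptr=4 lookahead=) remaining=[) - num $]
Step 10: reduce E->E - T. Stack=[( E] ptr=4 lookahead=) remaining=[) - num $]
Step 11: shift ). Stack=[( E )] ptr=5 lookahead=- remaining=[- num $]
Step 12: reduce F->( E ). Stack=[F] ptr=5 lookahead=- remaining=[- num $]
Step 13: reduce T->F. Stack=[T] ptr=5 lookahead=- remaining=[- num $]
Step 14: reduce E->T. Stack=[E] ptr=5 lookahead=- remaining=[- num $]
Step 15: shift -. Stack=[E -] ptr=6 lookahead=num remaining=[num $]
Step 16: shift num. Stack=[E - num] ptr=7 lookahead=$ remaining=[$]
Step 17: reduce F->num. Stack=[E - F] ptr=7 lookahead=$ remaining=[$]
Step 18: reduce T->F. Stack=[E - T] ptr=7 lookahead=$ remaining=[$]
Step 19: reduce E->E - T. Stack=[E] ptr=7 lookahead=$ remaining=[$]
Step 20: accept. Stack=[E] ptr=7 lookahead=$ remaining=[$]

Answer: 12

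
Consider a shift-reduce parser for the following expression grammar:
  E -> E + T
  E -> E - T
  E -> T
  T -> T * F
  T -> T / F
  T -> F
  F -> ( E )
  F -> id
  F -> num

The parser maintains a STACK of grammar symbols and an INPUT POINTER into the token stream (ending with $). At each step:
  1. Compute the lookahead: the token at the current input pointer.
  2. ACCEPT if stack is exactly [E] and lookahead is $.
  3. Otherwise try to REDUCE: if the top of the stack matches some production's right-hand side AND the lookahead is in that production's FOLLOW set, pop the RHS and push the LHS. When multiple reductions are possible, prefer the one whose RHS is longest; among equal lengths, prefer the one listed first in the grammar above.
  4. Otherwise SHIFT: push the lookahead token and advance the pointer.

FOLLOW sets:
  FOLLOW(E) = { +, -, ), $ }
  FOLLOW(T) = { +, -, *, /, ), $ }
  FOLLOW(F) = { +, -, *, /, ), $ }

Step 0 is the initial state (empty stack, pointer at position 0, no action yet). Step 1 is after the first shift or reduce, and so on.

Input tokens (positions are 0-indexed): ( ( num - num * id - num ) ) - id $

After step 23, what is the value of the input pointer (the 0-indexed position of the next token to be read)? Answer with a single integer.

Answer: 10

Derivation:
Step 1: shift (. Stack=[(] ptr=1 lookahead=( remaining=[( num - num * id - num ) ) - id $]
Step 2: shift (. Stack=[( (] ptr=2 lookahead=num remaining=[num - num * id - num ) ) - id $]
Step 3: shift num. Stack=[( ( num] ptr=3 lookahead=- remaining=[- num * id - num ) ) - id $]
Step 4: reduce F->num. Stack=[( ( F] ptr=3 lookahead=- remaining=[- num * id - num ) ) - id $]
Step 5: reduce T->F. Stack=[( ( T] ptr=3 lookahead=- remaining=[- num * id - num ) ) - id $]
Step 6: reduce E->T. Stack=[( ( E] ptr=3 lookahead=- remaining=[- num * id - num ) ) - id $]
Step 7: shift -. Stack=[( ( E -] ptr=4 lookahead=num remaining=[num * id - num ) ) - id $]
Step 8: shift num. Stack=[( ( E - num] ptr=5 lookahead=* remaining=[* id - num ) ) - id $]
Step 9: reduce F->num. Stack=[( ( E - F] ptr=5 lookahead=* remaining=[* id - num ) ) - id $]
Step 10: reduce T->F. Stack=[( ( E - T] ptr=5 lookahead=* remaining=[* id - num ) ) - id $]
Step 11: shift *. Stack=[( ( E - T *] ptr=6 lookahead=id remaining=[id - num ) ) - id $]
Step 12: shift id. Stack=[( ( E - T * id] ptr=7 lookahead=- remaining=[- num ) ) - id $]
Step 13: reduce F->id. Stack=[( ( E - T * F] ptr=7 lookahead=- remaining=[- num ) ) - id $]
Step 14: reduce T->T * F. Stack=[( ( E - T] ptr=7 lookahead=- remaining=[- num ) ) - id $]
Step 15: reduce E->E - T. Stack=[( ( E] ptr=7 lookahead=- remaining=[- num ) ) - id $]
Step 16: shift -. Stack=[( ( E -] ptr=8 lookahead=num remaining=[num ) ) - id $]
Step 17: shift num. Stack=[( ( E - num] ptr=9 lookahead=) remaining=[) ) - id $]
Step 18: reduce F->num. Stack=[( ( E - F] ptr=9 lookahead=) remaining=[) ) - id $]
Step 19: reduce T->F. Stack=[( ( E - T] ptr=9 lookahead=) remaining=[) ) - id $]
Step 20: reduce E->E - T. Stack=[( ( E] ptr=9 lookahead=) remaining=[) ) - id $]
Step 21: shift ). Stack=[( ( E )] ptr=10 lookahead=) remaining=[) - id $]
Step 22: reduce F->( E ). Stack=[( F] ptr=10 lookahead=) remaining=[) - id $]
Step 23: reduce T->F. Stack=[( T] ptr=10 lookahead=) remaining=[) - id $]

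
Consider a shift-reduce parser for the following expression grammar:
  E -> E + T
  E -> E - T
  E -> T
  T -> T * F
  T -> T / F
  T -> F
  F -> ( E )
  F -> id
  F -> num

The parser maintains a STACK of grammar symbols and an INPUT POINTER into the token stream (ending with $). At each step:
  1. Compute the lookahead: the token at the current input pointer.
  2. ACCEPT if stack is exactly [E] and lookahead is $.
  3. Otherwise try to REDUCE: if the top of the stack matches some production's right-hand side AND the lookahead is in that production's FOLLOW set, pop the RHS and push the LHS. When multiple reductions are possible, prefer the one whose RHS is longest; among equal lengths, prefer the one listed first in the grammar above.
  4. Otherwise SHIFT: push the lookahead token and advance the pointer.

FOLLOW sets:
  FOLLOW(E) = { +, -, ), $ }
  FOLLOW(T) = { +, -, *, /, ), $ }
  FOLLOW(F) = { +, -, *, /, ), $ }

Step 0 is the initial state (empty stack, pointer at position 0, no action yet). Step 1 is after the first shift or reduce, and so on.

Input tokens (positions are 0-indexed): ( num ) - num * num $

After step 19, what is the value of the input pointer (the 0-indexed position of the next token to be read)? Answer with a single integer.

Step 1: shift (. Stack=[(] ptr=1 lookahead=num remaining=[num ) - num * num $]
Step 2: shift num. Stack=[( num] ptr=2 lookahead=) remaining=[) - num * num $]
Step 3: reduce F->num. Stack=[( F] ptr=2 lookahead=) remaining=[) - num * num $]
Step 4: reduce T->F. Stack=[( T] ptr=2 lookahead=) remaining=[) - num * num $]
Step 5: reduce E->T. Stack=[( E] ptr=2 lookahead=) remaining=[) - num * num $]
Step 6: shift ). Stack=[( E )] ptr=3 lookahead=- remaining=[- num * num $]
Step 7: reduce F->( E ). Stack=[F] ptr=3 lookahead=- remaining=[- num * num $]
Step 8: reduce T->F. Stack=[T] ptr=3 lookahead=- remaining=[- num * num $]
Step 9: reduce E->T. Stack=[E] ptr=3 lookahead=- remaining=[- num * num $]
Step 10: shift -. Stack=[E -] ptr=4 lookahead=num remaining=[num * num $]
Step 11: shift num. Stack=[E - num] ptr=5 lookahead=* remaining=[* num $]
Step 12: reduce F->num. Stack=[E - F] ptr=5 lookahead=* remaining=[* num $]
Step 13: reduce T->F. Stack=[E - T] ptr=5 lookahead=* remaining=[* num $]
Step 14: shift *. Stack=[E - T *] ptr=6 lookahead=num remaining=[num $]
Step 15: shift num. Stack=[E - T * num] ptr=7 lookahead=$ remaining=[$]
Step 16: reduce F->num. Stack=[E - T * F] ptr=7 lookahead=$ remaining=[$]
Step 17: reduce T->T * F. Stack=[E - T] ptr=7 lookahead=$ remaining=[$]
Step 18: reduce E->E - T. Stack=[E] ptr=7 lookahead=$ remaining=[$]
Step 19: accept. Stack=[E] ptr=7 lookahead=$ remaining=[$]

Answer: 7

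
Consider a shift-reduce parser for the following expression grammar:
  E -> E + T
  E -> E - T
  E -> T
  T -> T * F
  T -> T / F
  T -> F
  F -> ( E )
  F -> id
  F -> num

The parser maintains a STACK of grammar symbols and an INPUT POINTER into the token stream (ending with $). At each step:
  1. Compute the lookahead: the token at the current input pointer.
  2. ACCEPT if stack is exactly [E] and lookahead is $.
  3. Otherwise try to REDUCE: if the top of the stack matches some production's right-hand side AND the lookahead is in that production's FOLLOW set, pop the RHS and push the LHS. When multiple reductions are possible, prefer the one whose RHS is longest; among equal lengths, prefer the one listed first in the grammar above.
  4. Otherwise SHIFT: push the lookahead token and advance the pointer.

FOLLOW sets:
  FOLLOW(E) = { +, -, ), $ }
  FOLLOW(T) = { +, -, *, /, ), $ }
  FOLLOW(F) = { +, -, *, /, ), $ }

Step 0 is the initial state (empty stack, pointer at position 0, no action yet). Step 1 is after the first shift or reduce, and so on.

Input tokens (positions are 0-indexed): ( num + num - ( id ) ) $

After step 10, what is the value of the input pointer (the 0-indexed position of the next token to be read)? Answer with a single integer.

Answer: 4

Derivation:
Step 1: shift (. Stack=[(] ptr=1 lookahead=num remaining=[num + num - ( id ) ) $]
Step 2: shift num. Stack=[( num] ptr=2 lookahead=+ remaining=[+ num - ( id ) ) $]
Step 3: reduce F->num. Stack=[( F] ptr=2 lookahead=+ remaining=[+ num - ( id ) ) $]
Step 4: reduce T->F. Stack=[( T] ptr=2 lookahead=+ remaining=[+ num - ( id ) ) $]
Step 5: reduce E->T. Stack=[( E] ptr=2 lookahead=+ remaining=[+ num - ( id ) ) $]
Step 6: shift +. Stack=[( E +] ptr=3 lookahead=num remaining=[num - ( id ) ) $]
Step 7: shift num. Stack=[( E + num] ptr=4 lookahead=- remaining=[- ( id ) ) $]
Step 8: reduce F->num. Stack=[( E + F] ptr=4 lookahead=- remaining=[- ( id ) ) $]
Step 9: reduce T->F. Stack=[( E + T] ptr=4 lookahead=- remaining=[- ( id ) ) $]
Step 10: reduce E->E + T. Stack=[( E] ptr=4 lookahead=- remaining=[- ( id ) ) $]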